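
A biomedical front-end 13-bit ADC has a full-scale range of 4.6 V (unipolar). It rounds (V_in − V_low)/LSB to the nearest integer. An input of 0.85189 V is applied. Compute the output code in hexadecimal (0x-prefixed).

LSB = 4.6 V / 8192 = 0.562 mV.
(0.85189 − 0) / 0.000561523 = 1517.105 LSBs.
round(1517.105) = 1517.
In hexadecimal (0x-prefixed): 0x5ED.

code 0x5ED (decimal 1517)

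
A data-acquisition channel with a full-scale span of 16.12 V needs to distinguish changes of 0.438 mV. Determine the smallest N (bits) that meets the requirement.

16 bits

Number of steps required ≥ 16.12 V / 0.438 mV = 36803.65.
Need 2^N ≥ 36803.65; 2^15 = 32768, 2^16 = 65536.
Minimum N = 16.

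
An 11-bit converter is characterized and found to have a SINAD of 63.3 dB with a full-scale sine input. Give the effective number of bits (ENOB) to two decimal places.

ENOB = (SINAD − 1.76) / 6.02 = (63.3 − 1.76)/6.02 = 10.223.

10.22 bits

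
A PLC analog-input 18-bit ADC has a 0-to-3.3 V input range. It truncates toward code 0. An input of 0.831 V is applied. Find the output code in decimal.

Full-scale span = 3.3 V; LSB = 3.3/2^18 = 12.59 µV.
(V_in − V_low)/LSB = (0.831 − 0) / 1.25885e-05 = 66012.625.
⌊·⌋(66012.625) = 66012.

code 66012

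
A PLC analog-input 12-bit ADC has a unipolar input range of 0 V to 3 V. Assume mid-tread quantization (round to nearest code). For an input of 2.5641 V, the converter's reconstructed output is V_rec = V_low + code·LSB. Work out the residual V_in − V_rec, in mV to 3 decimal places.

-0.109 mV

One LSB is 3 V / 4096 = 0.732 mV.
(2.5641 − 0)/0.000732422 = 3500.8512; round gives code 3501.
V_rec = 0 + 3501·0.000732422 = 2.564209 V.
V_in − V_rec = -0.000108984 V = -0.109 mV.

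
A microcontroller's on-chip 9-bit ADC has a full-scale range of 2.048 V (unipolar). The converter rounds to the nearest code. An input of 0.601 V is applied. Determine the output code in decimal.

With 512 levels over 2.048 V, one step is 4.000 mV.
Input sits at 150.250 steps above V_low.
So the output code is 150.

code 150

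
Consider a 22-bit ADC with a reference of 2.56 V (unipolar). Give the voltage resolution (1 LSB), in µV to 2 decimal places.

0.61 µV

Full-scale span = 2.56 V.
LSB = 2.56 / 2^22 = 2.56 / 4194304 = 6.10352e-07 V = 0.61 µV.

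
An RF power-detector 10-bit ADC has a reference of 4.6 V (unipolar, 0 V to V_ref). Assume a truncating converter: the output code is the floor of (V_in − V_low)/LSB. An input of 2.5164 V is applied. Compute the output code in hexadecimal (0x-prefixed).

code 0x230 (decimal 560)

With 1024 levels over 4.6 V, one step is 4.492 mV.
(2.5164 − 0) / 0.00449219 = 560.173 LSBs.
Floor → code 560.
In hexadecimal (0x-prefixed): 0x230.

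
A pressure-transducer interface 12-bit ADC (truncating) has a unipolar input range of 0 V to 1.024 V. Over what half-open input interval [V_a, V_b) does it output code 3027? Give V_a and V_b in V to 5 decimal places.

[0.75675 V, 0.75700 V)

LSB = 1.024/2^12 = 250.00 µV.
V_a = V_low + 3027·LSB = 0.75675 V; V_b = V_low + 3028·LSB = 0.757 V.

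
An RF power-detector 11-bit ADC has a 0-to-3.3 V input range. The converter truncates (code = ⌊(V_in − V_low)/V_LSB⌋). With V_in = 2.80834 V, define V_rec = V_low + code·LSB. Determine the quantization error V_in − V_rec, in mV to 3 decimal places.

One LSB is 3.3 V / 2048 = 1.611 mV.
(V_in − V_low)/LSB = (2.80834 − 0)/0.00161133 = 1742.8728 → code 1742 (floor).
Code 1742 maps back to 0 + 1742×0.00161133 V = 2.8069336 V.
Difference: 0.00140641 V → 1.406 mV.

1.406 mV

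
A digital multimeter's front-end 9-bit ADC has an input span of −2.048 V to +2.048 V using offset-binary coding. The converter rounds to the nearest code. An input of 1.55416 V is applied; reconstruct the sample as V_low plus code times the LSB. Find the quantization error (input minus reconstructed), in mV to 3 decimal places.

2.160 mV

One LSB is 4.096 V / 512 = 8.000 mV.
(1.55416 − (−2.048))/0.008 = 450.2700; round gives code 450.
Code 450 maps back to (−2.048) + 450×0.008 V = 1.552 V.
Error = 1.55416 − 1.552 = 0.00216 V = 2.160 mV.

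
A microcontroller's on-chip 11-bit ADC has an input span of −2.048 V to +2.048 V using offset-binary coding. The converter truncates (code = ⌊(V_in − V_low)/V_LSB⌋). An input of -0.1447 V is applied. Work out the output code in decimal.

code 951

With 2048 levels over 4.096 V, one step is 2.000 mV.
(-0.1447 − (−2.048)) / 0.002 = 951.650 LSBs.
⌊·⌋(951.650) = 951.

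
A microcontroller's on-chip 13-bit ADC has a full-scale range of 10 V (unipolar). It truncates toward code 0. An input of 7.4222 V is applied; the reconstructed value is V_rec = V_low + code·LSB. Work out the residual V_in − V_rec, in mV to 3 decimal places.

Step size: 10 V ÷ 2^13 = 1.221 mV.
(7.4222 − 0)/0.0012207 = 6080.2662; ⌊·⌋ gives code 6080.
V_rec = 0 + 6080·0.0012207 = 7.421875 V.
V_in − V_rec = 0.000325 V = 0.325 mV.

0.325 mV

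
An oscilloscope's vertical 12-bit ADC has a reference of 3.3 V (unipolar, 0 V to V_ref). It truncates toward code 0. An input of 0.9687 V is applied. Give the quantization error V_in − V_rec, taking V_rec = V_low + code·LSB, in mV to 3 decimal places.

One LSB is 3.3 V / 4096 = 0.806 mV.
(V_in − V_low)/LSB = (0.9687 − 0)/0.000805664 = 1202.3622 → code 1202 (floor).
Code 1202 maps back to 0 + 1202×0.000805664 V = 0.9684082 V.
Difference: 0.000291797 V → 0.292 mV.

0.292 mV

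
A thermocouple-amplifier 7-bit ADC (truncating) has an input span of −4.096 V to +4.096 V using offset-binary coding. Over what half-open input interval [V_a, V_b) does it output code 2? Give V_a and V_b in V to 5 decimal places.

LSB = 8.192/2^7 = 64.000 mV.
V_a = V_low + 2·LSB = -3.968 V; V_b = V_low + 3·LSB = -3.904 V.

[-3.96800 V, -3.90400 V)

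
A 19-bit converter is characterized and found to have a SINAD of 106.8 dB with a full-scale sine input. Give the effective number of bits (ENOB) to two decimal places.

17.45 bits

ENOB = (SINAD − 1.76) / 6.02 = (106.8 − 1.76)/6.02 = 17.449.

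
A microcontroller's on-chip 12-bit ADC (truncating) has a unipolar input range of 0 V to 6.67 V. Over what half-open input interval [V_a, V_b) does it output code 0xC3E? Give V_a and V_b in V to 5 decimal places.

[5.10346 V, 5.10509 V)

LSB = 6.67/2^12 = 1.628 mV.
Code 0xC3E = 3134 decimal.
V_a = V_low + 3134·LSB = 5.10346 V; V_b = V_low + 3135·LSB = 5.10509 V.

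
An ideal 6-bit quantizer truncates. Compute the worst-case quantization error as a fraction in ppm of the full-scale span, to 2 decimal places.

15625.00 ppm

Truncating → worst-case error = 1 LSB = V_FS/2^6, so 1e+06/64 = 15625 ppm of full scale.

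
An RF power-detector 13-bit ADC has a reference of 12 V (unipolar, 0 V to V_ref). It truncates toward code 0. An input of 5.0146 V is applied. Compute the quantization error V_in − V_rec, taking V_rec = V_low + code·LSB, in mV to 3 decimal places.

LSB = 12/2^13 = 1.465 mV.
(V_in − V_low)/LSB = (5.0146 − 0)/0.00146484 = 3423.3003 → code 3423 (floor).
Reconstructed: 5.0141602 V.
V_in − V_rec = 0.000439844 V = 0.440 mV.

0.440 mV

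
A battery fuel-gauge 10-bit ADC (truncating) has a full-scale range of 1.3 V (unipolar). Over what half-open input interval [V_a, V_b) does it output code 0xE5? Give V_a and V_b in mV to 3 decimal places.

LSB = 1.3/2^10 = 1.270 mV.
Code 0xE5 = 229 decimal.
V_a = V_low + 229·LSB = 0.290723 V; V_b = V_low + 230·LSB = 0.291992 V.

[290.723 mV, 291.992 mV)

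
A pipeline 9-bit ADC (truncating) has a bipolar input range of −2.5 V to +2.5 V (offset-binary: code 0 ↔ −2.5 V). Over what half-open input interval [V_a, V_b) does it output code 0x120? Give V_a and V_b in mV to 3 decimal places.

LSB = 5/2^9 = 9.766 mV.
Code 0x120 = 288 decimal.
V_a = V_low + 288·LSB = 0.3125 V; V_b = V_low + 289·LSB = 0.322266 V.

[312.500 mV, 322.266 mV)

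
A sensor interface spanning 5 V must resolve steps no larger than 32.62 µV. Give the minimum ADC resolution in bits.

18 bits

Number of steps required ≥ 5 V / 32.62 µV = 153280.20.
Need 2^N ≥ 153280.20; 2^17 = 131072, 2^18 = 262144.
Minimum N = 18.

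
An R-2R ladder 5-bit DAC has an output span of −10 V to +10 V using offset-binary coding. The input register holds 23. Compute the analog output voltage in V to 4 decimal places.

LSB = 20 V / 2^5 = 0.6250 V.
V_out = (−10) + 23 × 0.625 V = 4.375 V.

4.3750 V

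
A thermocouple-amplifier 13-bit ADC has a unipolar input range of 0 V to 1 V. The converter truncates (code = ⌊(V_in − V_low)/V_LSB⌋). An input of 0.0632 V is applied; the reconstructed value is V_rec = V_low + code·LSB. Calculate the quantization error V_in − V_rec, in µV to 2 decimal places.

89.65 µV

LSB = 1/2^13 = 122.07 µV.
(0.0632 − 0)/0.00012207 = 517.7344; ⌊·⌋ gives code 517.
Reconstructed: 0.063110352 V.
V_in − V_rec = 8.96484e-05 V = 89.65 µV.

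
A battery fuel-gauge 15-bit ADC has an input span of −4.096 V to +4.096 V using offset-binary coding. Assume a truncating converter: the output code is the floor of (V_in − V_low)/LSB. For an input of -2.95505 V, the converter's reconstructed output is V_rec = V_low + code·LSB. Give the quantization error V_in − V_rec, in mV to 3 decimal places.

0.200 mV

Step size: 8.192 V ÷ 2^15 = 250.00 µV.
(-2.95505 − (−4.096))/0.00025 = 4563.8000; ⌊·⌋ gives code 4563.
V_rec = (−4.096) + 4563·0.00025 = -2.95525 V.
Difference: 0.0002 V → 0.200 mV.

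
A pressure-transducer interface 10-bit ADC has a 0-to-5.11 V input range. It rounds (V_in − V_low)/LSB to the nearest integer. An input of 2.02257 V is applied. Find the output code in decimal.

code 405

With 1024 levels over 5.11 V, one step is 4.990 mV.
Input sits at 405.306 steps above V_low.
Round → code 405.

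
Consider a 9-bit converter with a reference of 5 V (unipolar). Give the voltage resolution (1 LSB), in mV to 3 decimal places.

9.766 mV

Full-scale span = 5 V.
LSB = 5 / 2^9 = 5 / 512 = 0.00976562 V = 9.766 mV.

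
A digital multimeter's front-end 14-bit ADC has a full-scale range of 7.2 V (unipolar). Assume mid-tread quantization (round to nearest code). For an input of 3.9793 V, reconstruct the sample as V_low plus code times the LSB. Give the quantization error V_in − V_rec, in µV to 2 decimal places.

51.95 µV

Step size: 7.2 V ÷ 2^14 = 439.45 µV.
Scaled input = 9055.1182 LSBs, so code = 9055.
Reconstructed: 3.979248 V.
Difference: 5.19531e-05 V → 51.95 µV.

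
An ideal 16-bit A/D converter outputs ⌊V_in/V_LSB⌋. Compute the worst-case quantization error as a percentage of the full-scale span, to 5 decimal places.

0.00153 %

Truncating → worst-case error = 1 LSB = V_FS/2^16, so 100/65536 = 0.00152588 % of full scale.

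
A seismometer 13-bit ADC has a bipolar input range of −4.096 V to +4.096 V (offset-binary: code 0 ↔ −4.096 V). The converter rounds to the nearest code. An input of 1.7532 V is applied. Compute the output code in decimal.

Full-scale span = 8.192 V; LSB = 8.192/2^13 = 1.000 mV.
(V_in − V_low)/LSB = (1.7532 − (−4.096)) / 0.001 = 5849.200.
So the output code is 5849.

code 5849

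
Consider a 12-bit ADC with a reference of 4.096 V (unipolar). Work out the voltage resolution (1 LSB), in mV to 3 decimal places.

1.000 mV

Full-scale span = 4.096 V.
LSB = 4.096 / 2^12 = 4.096 / 4096 = 0.001 V = 1.000 mV.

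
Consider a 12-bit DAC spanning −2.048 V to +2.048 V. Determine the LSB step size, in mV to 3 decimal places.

1.000 mV

Full-scale span = 4.096 V.
LSB = 4.096 / 2^12 = 4.096 / 4096 = 0.001 V = 1.000 mV.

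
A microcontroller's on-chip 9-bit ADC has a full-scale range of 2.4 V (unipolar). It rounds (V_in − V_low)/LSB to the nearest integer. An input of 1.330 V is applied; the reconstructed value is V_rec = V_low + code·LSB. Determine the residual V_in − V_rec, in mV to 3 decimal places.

-1.250 mV

Step size: 2.4 V ÷ 2^9 = 4.688 mV.
(1.330 − 0)/0.0046875 = 283.7333; round gives code 284.
V_rec = 0 + 284·0.0046875 = 1.33125 V.
Difference: -0.00125 V → -1.250 mV.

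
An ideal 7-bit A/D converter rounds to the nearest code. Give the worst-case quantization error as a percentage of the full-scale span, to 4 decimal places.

Rounding → worst-case error = ½ LSB = V_FS/2^8, so 100/256 = 0.390625 % of full scale.

0.3906 %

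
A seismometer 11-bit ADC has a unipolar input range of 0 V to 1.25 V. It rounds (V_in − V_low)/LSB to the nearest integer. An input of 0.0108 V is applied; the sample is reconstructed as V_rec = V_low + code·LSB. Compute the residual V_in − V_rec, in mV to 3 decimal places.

LSB = 1.25/2^11 = 0.610 mV.
(V_in − V_low)/LSB = (0.0108 − 0)/0.000610352 = 17.6947 → code 18 (round).
Reconstructed: 0.010986328 V.
Error = 0.0108 − 0.010986328 = -0.000186328 V = -0.186 mV.

-0.186 mV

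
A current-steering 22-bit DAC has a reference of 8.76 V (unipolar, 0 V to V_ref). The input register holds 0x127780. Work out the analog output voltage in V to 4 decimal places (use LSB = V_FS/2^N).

LSB = 8.76 V / 2^22 = 2.09 µV.
Code 0x127780 = 1210240 decimal.
V_out = 0 + 1210240 × 2.08855e-06 V = 2.52764 V.

2.5276 V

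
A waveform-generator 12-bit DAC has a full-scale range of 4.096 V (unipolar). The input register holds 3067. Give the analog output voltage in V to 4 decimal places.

3.0670 V

LSB = 4.096 V / 2^12 = 1.000 mV.
V_out = 0 + 3067 × 0.001 V = 3.067 V.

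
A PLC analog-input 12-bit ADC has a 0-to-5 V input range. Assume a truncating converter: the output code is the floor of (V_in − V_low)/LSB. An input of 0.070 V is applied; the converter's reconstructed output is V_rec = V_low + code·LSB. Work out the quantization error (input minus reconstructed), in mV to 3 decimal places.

LSB = 5/2^12 = 1.221 mV.
Scaled input = 57.3440 LSBs, so code = 57.
Code 57 maps back to 0 + 57×0.0012207 V = 0.069580078 V.
Difference: 0.000419922 V → 0.420 mV.

0.420 mV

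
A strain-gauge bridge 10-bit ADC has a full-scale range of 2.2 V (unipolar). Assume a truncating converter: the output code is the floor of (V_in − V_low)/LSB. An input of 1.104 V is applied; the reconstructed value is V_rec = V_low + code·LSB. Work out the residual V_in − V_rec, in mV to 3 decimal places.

Step size: 2.2 V ÷ 2^10 = 2.148 mV.
(V_in − V_low)/LSB = (1.104 − 0)/0.00214844 = 513.8618 → code 513 (floor).
Code 513 maps back to 0 + 513×0.00214844 V = 1.1021484 V.
Difference: 0.00185156 V → 1.852 mV.

1.852 mV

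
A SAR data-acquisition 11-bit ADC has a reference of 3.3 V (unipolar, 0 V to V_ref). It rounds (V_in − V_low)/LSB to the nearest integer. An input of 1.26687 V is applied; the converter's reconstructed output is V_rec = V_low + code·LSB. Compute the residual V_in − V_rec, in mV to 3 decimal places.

Step size: 3.3 V ÷ 2^11 = 1.611 mV.
(1.26687 − 0)/0.00161133 = 786.2272; round gives code 786.
V_rec = 0 + 786·0.00161133 = 1.2665039 V.
Difference: 0.000366094 V → 0.366 mV.

0.366 mV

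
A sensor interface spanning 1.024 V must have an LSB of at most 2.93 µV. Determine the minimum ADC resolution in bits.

Number of steps required ≥ 1.024 V / 2.93 µV = 349488.05.
Need 2^N ≥ 349488.05; 2^18 = 262144, 2^19 = 524288.
Minimum N = 19.

19 bits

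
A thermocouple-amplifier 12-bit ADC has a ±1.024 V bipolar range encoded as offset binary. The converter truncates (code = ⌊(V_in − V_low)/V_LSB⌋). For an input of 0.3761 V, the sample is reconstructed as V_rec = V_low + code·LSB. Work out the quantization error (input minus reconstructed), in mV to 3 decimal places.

0.100 mV

One LSB is 2.048 V / 4096 = 0.500 mV.
Scaled input = 2800.2000 LSBs, so code = 2800.
Code 2800 maps back to (−1.024) + 2800×0.0005 V = 0.376 V.
Error = 0.3761 − 0.376 = 0.0001 V = 0.100 mV.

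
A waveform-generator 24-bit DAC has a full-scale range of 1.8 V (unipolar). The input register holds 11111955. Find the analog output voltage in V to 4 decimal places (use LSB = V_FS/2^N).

LSB = 1.8 V / 2^24 = 0.11 µV.
V_out = 0 + 11111955 × 1.07288e-07 V = 1.19218 V.

1.1922 V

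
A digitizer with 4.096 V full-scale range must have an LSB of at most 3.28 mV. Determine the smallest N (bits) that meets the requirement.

11 bits

Number of steps required ≥ 4.096 V / 3.28 mV = 1248.78.
Need 2^N ≥ 1248.78; 2^10 = 1024, 2^11 = 2048.
Minimum N = 11.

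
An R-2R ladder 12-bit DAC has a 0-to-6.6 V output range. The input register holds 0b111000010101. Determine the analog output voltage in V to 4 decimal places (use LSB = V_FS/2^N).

LSB = 6.6 V / 2^12 = 1.611 mV.
Code 0b111000010101 = 3605 decimal.
V_out = 0 + 3605 × 0.00161133 V = 5.80884 V.

5.8088 V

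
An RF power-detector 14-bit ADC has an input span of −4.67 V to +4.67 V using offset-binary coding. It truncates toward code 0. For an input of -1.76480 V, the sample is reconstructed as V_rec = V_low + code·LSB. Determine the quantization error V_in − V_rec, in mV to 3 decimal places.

0.132 mV

One LSB is 9.34 V / 16384 = 0.570 mV.
(V_in − V_low)/LSB = (-1.76480 − (−4.67))/0.000570068 = 5096.2309 → code 5096 (floor).
V_rec = (−4.67) + 5096·0.000570068 = -1.7649316 V.
Difference: 0.000131641 V → 0.132 mV.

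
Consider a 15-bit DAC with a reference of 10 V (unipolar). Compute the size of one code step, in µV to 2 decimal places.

305.18 µV

Full-scale span = 10 V.
LSB = 10 / 2^15 = 10 / 32768 = 0.000305176 V = 305.18 µV.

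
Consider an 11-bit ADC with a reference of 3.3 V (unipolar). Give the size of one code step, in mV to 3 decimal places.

1.611 mV

Full-scale span = 3.3 V.
LSB = 3.3 / 2^11 = 3.3 / 2048 = 0.00161133 V = 1.611 mV.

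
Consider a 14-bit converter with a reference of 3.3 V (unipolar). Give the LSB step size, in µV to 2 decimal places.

Full-scale span = 3.3 V.
LSB = 3.3 / 2^14 = 3.3 / 16384 = 0.000201416 V = 201.42 µV.

201.42 µV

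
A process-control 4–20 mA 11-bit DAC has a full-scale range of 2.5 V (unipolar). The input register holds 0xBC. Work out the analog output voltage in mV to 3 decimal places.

LSB = 2.5 V / 2^11 = 1.221 mV.
Code 0xBC = 188 decimal.
V_out = 0 + 188 × 0.0012207 V = 0.229492 V.
= 229.492 mV.

229.492 mV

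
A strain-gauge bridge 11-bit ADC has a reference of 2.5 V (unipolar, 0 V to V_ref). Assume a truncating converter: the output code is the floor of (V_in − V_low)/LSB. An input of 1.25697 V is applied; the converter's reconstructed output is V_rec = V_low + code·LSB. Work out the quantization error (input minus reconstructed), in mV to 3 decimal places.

One LSB is 2.5 V / 2048 = 1.221 mV.
Scaled input = 1029.7098 LSBs, so code = 1029.
V_rec = 0 + 1029·0.0012207 = 1.2561035 V.
V_in − V_rec = 0.000866484 V = 0.866 mV.

0.866 mV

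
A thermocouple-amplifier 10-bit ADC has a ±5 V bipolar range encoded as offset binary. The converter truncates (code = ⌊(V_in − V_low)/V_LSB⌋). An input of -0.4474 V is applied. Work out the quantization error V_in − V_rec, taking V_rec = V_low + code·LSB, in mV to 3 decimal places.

1.819 mV

LSB = 10/2^10 = 9.766 mV.
(-0.4474 − (−5))/0.00976562 = 466.1862; ⌊·⌋ gives code 466.
Code 466 maps back to (−5) + 466×0.00976562 V = -0.44921875 V.
Difference: 0.00181875 V → 1.819 mV.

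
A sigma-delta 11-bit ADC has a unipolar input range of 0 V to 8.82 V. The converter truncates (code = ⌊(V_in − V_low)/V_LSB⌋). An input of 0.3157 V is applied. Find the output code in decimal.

LSB = 8.82 V / 2048 = 4.307 mV.
(V_in − V_low)/LSB = (0.3157 − 0) / 0.00430664 = 73.305.
Floor → code 73.

code 73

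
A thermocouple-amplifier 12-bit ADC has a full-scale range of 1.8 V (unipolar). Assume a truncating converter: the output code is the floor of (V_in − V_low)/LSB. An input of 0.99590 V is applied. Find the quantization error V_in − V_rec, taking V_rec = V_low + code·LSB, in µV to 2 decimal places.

One LSB is 1.8 V / 4096 = 439.45 µV.
(0.99590 − 0)/0.000439453 = 2266.2258; ⌊·⌋ gives code 2266.
Reconstructed: 0.99580078 V.
V_in − V_rec = 9.92187e-05 V = 99.22 µV.

99.22 µV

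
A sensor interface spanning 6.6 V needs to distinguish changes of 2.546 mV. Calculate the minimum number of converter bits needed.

12 bits

Number of steps required ≥ 6.6 V / 2.546 mV = 2592.30.
Need 2^N ≥ 2592.30; 2^11 = 2048, 2^12 = 4096.
Minimum N = 12.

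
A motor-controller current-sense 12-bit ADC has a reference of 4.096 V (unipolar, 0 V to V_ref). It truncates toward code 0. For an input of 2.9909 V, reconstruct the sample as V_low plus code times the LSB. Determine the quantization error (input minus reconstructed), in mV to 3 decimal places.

One LSB is 4.096 V / 4096 = 1.000 mV.
(V_in − V_low)/LSB = (2.9909 − 0)/0.001 = 2990.9000 → code 2990 (floor).
V_rec = 0 + 2990·0.001 = 2.99 V.
Difference: 0.0009 V → 0.900 mV.

0.900 mV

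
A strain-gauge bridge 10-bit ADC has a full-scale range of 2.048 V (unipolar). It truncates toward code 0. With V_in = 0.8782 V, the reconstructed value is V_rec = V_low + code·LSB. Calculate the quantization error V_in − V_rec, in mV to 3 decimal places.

Step size: 2.048 V ÷ 2^10 = 2.000 mV.
(V_in − V_low)/LSB = (0.8782 − 0)/0.002 = 439.1000 → code 439 (floor).
V_rec = 0 + 439·0.002 = 0.878 V.
Difference: 0.0002 V → 0.200 mV.

0.200 mV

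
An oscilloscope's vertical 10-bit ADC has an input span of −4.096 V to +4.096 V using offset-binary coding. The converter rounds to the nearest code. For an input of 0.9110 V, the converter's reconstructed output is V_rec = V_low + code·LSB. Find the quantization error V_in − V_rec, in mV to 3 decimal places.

Step size: 8.192 V ÷ 2^10 = 8.000 mV.
Scaled input = 625.8750 LSBs, so code = 626.
Reconstructed: 0.912 V.
V_in − V_rec = -0.001 V = -1.000 mV.

-1.000 mV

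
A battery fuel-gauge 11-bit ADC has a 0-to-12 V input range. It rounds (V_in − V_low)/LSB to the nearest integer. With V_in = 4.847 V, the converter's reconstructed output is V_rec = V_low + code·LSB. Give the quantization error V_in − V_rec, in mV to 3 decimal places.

One LSB is 12 V / 2048 = 5.859 mV.
(4.847 − 0)/0.00585938 = 827.2213; round gives code 827.
V_rec = 0 + 827·0.00585938 = 4.8457031 V.
Difference: 0.00129688 V → 1.297 mV.

1.297 mV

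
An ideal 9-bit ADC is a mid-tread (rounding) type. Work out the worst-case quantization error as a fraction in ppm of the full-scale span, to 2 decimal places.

Rounding → worst-case error = ½ LSB = V_FS/2^10, so 1e+06/1024 = 976.562 ppm of full scale.

976.56 ppm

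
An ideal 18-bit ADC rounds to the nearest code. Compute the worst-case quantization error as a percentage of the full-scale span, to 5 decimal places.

0.00019 %

Rounding → worst-case error = ½ LSB = V_FS/2^19, so 100/524288 = 0.000190735 % of full scale.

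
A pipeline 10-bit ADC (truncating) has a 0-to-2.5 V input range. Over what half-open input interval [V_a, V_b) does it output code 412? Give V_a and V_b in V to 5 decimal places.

[1.00586 V, 1.00830 V)

LSB = 2.5/2^10 = 2.441 mV.
V_a = V_low + 412·LSB = 1.00586 V; V_b = V_low + 413·LSB = 1.0083 V.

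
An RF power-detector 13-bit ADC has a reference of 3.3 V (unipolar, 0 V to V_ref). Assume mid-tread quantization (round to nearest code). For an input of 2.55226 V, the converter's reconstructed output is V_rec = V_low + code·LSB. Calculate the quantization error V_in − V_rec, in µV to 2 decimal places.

LSB = 3.3/2^13 = 402.83 µV.
(2.55226 − 0)/0.000402832 = 6335.7921; round gives code 6336.
Code 6336 maps back to 0 + 6336×0.000402832 V = 2.5523437 V.
V_in − V_rec = -8.375e-05 V = -83.75 µV.

-83.75 µV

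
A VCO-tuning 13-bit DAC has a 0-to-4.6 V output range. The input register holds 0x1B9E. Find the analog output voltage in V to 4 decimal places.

LSB = 4.6 V / 2^13 = 0.562 mV.
Code 0x1B9E = 7070 decimal.
V_out = 0 + 7070 × 0.000561523 V = 3.96997 V.

3.9700 V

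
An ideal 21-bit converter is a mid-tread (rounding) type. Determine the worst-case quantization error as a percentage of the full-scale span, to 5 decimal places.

Rounding → worst-case error = ½ LSB = V_FS/2^22, so 100/4194304 = 2.38419e-05 % of full scale.

0.00002 %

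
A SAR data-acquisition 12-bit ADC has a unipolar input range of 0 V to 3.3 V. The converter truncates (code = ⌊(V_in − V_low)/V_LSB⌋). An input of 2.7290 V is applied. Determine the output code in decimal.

Full-scale span = 3.3 V; LSB = 3.3/2^12 = 0.806 mV.
(2.7290 − 0) / 0.000805664 = 3387.268 LSBs.
So the output code is 3387.

code 3387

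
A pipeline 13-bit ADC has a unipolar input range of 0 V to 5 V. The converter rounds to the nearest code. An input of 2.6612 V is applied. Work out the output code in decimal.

code 4360

LSB = 5 V / 8192 = 0.610 mV.
(V_in − V_low)/LSB = (2.6612 − 0) / 0.000610352 = 4360.110.
Round → code 4360.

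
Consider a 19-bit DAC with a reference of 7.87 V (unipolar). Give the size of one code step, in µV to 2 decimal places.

Full-scale span = 7.87 V.
LSB = 7.87 / 2^19 = 7.87 / 524288 = 1.50108e-05 V = 15.01 µV.

15.01 µV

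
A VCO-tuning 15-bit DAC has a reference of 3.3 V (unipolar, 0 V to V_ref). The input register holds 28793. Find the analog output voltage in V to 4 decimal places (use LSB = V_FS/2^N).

2.8997 V

LSB = 3.3 V / 2^15 = 100.71 µV.
V_out = 0 + 28793 × 0.000100708 V = 2.89969 V.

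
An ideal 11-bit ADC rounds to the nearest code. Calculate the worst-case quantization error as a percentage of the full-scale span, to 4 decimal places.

Rounding → worst-case error = ½ LSB = V_FS/2^12, so 100/4096 = 0.0244141 % of full scale.

0.0244 %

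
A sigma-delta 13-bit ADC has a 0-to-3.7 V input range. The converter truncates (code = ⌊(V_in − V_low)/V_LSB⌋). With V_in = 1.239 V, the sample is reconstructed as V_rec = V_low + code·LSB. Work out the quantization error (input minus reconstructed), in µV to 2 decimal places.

96.19 µV

LSB = 3.7/2^13 = 451.66 µV.
(V_in − V_low)/LSB = (1.239 − 0)/0.00045166 = 2743.2130 → code 2743 (floor).
Code 2743 maps back to 0 + 2743×0.00045166 V = 1.2389038 V.
Error = 1.239 − 1.2389038 = 9.61914e-05 V = 96.19 µV.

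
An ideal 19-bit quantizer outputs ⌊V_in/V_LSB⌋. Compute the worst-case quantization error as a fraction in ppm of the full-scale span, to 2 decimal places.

1.91 ppm

Truncating → worst-case error = 1 LSB = V_FS/2^19, so 1e+06/524288 = 1.90735 ppm of full scale.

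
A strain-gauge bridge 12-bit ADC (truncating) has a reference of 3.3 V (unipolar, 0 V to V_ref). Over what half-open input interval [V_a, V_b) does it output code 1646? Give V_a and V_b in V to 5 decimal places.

LSB = 3.3/2^12 = 0.806 mV.
V_a = V_low + 1646·LSB = 1.32612 V; V_b = V_low + 1647·LSB = 1.32693 V.

[1.32612 V, 1.32693 V)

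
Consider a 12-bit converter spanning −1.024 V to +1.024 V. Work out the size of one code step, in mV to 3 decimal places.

0.500 mV

Full-scale span = 2.048 V.
LSB = 2.048 / 2^12 = 2.048 / 4096 = 0.0005 V = 0.500 mV.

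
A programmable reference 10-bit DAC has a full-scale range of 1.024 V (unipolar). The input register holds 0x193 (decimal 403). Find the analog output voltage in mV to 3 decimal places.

LSB = 1.024 V / 2^10 = 1.000 mV.
Code 0x193 = 403 decimal.
V_out = 0 + 403 × 0.001 V = 0.403 V.
= 403.000 mV.

403.000 mV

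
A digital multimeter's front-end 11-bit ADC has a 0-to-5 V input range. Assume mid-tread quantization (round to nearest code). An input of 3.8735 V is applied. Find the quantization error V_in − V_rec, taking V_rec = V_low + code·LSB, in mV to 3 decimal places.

-1.012 mV

LSB = 5/2^11 = 2.441 mV.
(3.8735 − 0)/0.00244141 = 1586.5856; round gives code 1587.
Reconstructed: 3.8745117 V.
Difference: -0.00101172 V → -1.012 mV.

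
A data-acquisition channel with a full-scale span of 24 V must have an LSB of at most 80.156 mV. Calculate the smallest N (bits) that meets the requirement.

9 bits

Number of steps required ≥ 24 V / 80.156 mV = 299.42.
Need 2^N ≥ 299.42; 2^8 = 256, 2^9 = 512.
Minimum N = 9.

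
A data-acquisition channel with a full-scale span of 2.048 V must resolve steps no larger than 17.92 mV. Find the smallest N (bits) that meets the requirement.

Number of steps required ≥ 2.048 V / 17.92 mV = 114.29.
Need 2^N ≥ 114.29; 2^6 = 64, 2^7 = 128.
Minimum N = 7.

7 bits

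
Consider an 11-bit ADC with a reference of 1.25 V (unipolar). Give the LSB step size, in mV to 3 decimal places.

Full-scale span = 1.25 V.
LSB = 1.25 / 2^11 = 1.25 / 2048 = 0.000610352 V = 0.610 mV.

0.610 mV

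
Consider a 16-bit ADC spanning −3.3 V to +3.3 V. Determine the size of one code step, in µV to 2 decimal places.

Full-scale span = 6.6 V.
LSB = 6.6 / 2^16 = 6.6 / 65536 = 0.000100708 V = 100.71 µV.

100.71 µV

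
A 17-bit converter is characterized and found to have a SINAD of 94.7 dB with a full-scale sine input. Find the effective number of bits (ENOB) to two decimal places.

ENOB = (SINAD − 1.76) / 6.02 = (94.7 − 1.76)/6.02 = 15.439.

15.44 bits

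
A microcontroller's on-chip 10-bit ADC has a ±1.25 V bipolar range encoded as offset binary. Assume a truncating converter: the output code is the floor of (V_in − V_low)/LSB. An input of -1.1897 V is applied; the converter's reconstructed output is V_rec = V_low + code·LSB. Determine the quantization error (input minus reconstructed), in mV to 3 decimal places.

1.706 mV

One LSB is 2.5 V / 1024 = 2.441 mV.
Scaled input = 24.6989 LSBs, so code = 24.
Code 24 maps back to (−1.25) + 24×0.00244141 V = -1.1914062 V.
Error = -1.1897 − (−1.1914062) = 0.00170625 V = 1.706 mV.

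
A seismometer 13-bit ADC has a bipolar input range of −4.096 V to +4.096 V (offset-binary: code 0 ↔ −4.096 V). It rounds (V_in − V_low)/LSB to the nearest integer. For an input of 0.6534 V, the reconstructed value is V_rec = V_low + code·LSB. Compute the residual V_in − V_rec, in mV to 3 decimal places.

0.400 mV

Step size: 8.192 V ÷ 2^13 = 1.000 mV.
(V_in − V_low)/LSB = (0.6534 − (−4.096))/0.001 = 4749.4000 → code 4749 (round).
Reconstructed: 0.653 V.
V_in − V_rec = 0.0004 V = 0.400 mV.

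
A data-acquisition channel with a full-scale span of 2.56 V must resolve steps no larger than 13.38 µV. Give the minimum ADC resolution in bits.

18 bits

Number of steps required ≥ 2.56 V / 13.38 µV = 191330.34.
Need 2^N ≥ 191330.34; 2^17 = 131072, 2^18 = 262144.
Minimum N = 18.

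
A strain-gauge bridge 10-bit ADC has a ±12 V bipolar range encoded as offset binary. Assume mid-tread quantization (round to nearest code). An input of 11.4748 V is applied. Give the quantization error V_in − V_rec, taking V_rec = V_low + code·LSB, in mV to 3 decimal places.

-9.575 mV

LSB = 24/2^10 = 23.438 mV.
Scaled input = 1001.5915 LSBs, so code = 1002.
Reconstructed: 11.484375 V.
Error = 11.4748 − 11.484375 = -0.009575 V = -9.575 mV.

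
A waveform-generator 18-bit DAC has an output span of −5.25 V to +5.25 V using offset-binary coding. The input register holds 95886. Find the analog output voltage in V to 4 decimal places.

-1.4094 V

LSB = 10.5 V / 2^18 = 40.05 µV.
V_out = (−5.25) + 95886 × 4.00543e-05 V = -1.40935 V.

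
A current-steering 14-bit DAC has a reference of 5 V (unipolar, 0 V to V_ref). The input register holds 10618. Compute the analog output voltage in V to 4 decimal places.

3.2404 V

LSB = 5 V / 2^14 = 305.18 µV.
V_out = 0 + 10618 × 0.000305176 V = 3.24036 V.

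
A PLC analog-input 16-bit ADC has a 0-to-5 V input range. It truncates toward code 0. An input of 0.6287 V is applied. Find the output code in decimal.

Full-scale span = 5 V; LSB = 5/2^16 = 76.29 µV.
(0.6287 − 0) / 7.62939e-05 = 8240.497 LSBs.
⌊·⌋(8240.497) = 8240.

code 8240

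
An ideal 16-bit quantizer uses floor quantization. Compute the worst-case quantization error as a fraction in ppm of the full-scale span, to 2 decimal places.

15.26 ppm

Truncating → worst-case error = 1 LSB = V_FS/2^16, so 1e+06/65536 = 15.2588 ppm of full scale.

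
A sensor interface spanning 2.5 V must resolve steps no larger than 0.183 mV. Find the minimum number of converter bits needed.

Number of steps required ≥ 2.5 V / 0.183 mV = 13661.20.
Need 2^N ≥ 13661.20; 2^13 = 8192, 2^14 = 16384.
Minimum N = 14.

14 bits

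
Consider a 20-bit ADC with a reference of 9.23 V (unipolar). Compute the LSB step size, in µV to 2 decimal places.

8.80 µV

Full-scale span = 9.23 V.
LSB = 9.23 / 2^20 = 9.23 / 1048576 = 8.80241e-06 V = 8.80 µV.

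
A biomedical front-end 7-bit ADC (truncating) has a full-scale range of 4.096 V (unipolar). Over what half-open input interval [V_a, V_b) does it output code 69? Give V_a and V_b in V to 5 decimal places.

[2.20800 V, 2.24000 V)

LSB = 4.096/2^7 = 32.000 mV.
V_a = V_low + 69·LSB = 2.208 V; V_b = V_low + 70·LSB = 2.24 V.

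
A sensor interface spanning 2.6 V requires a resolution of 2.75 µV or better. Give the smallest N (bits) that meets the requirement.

Number of steps required ≥ 2.6 V / 2.75 µV = 945454.55.
Need 2^N ≥ 945454.55; 2^19 = 524288, 2^20 = 1048576.
Minimum N = 20.

20 bits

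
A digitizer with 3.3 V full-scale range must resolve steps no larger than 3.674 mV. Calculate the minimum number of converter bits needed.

Number of steps required ≥ 3.3 V / 3.674 mV = 898.20.
Need 2^N ≥ 898.20; 2^9 = 512, 2^10 = 1024.
Minimum N = 10.

10 bits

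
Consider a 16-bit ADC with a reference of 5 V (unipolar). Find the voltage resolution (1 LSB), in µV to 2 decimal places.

Full-scale span = 5 V.
LSB = 5 / 2^16 = 5 / 65536 = 7.62939e-05 V = 76.29 µV.

76.29 µV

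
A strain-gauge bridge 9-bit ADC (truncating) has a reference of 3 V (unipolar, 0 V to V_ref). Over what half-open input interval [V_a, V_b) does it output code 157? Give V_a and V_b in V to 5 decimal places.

LSB = 3/2^9 = 5.859 mV.
V_a = V_low + 157·LSB = 0.919922 V; V_b = V_low + 158·LSB = 0.925781 V.

[0.91992 V, 0.92578 V)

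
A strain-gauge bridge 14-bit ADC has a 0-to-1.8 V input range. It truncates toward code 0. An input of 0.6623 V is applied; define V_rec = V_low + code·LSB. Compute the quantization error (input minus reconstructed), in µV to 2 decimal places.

LSB = 1.8/2^14 = 109.86 µV.
(V_in − V_low)/LSB = (0.6623 − 0)/0.000109863 = 6028.4018 → code 6028 (floor).
V_rec = 0 + 6028·0.000109863 = 0.66225586 V.
Difference: 4.41406e-05 V → 44.14 µV.

44.14 µV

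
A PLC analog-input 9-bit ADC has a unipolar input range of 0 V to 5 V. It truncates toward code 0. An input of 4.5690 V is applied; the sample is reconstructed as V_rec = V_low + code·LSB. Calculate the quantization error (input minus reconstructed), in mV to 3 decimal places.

8.453 mV

One LSB is 5 V / 512 = 9.766 mV.
(V_in − V_low)/LSB = (4.5690 − 0)/0.00976562 = 467.8656 → code 467 (floor).
Reconstructed: 4.5605469 V.
Difference: 0.00845313 V → 8.453 mV.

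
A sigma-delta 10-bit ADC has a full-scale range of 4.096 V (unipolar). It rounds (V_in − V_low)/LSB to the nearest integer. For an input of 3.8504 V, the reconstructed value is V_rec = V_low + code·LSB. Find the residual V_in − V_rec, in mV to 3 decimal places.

-1.600 mV

LSB = 4.096/2^10 = 4.000 mV.
Scaled input = 962.6000 LSBs, so code = 963.
Code 963 maps back to 0 + 963×0.004 V = 3.852 V.
Difference: -0.0016 V → -1.600 mV.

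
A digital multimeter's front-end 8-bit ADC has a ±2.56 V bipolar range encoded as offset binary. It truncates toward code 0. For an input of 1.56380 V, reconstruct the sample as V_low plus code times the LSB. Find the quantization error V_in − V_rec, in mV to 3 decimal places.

3.800 mV

Step size: 5.12 V ÷ 2^8 = 20.000 mV.
Scaled input = 206.1900 LSBs, so code = 206.
Code 206 maps back to (−2.56) + 206×0.02 V = 1.56 V.
V_in − V_rec = 0.0038 V = 3.800 mV.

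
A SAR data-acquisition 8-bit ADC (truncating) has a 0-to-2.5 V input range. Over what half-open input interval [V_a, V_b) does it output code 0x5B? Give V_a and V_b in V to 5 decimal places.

[0.88867 V, 0.89844 V)

LSB = 2.5/2^8 = 9.766 mV.
Code 0x5B = 91 decimal.
V_a = V_low + 91·LSB = 0.888672 V; V_b = V_low + 92·LSB = 0.898438 V.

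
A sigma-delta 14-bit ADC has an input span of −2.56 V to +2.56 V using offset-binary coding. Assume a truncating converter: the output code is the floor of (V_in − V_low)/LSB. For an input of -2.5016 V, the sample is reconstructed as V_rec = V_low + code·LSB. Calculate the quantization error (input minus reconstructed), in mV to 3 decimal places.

LSB = 5.12/2^14 = 312.50 µV.
(V_in − V_low)/LSB = (-2.5016 − (−2.56))/0.0003125 = 186.8800 → code 186 (floor).
Code 186 maps back to (−2.56) + 186×0.0003125 V = -2.501875 V.
V_in − V_rec = 0.000275 V = 0.275 mV.

0.275 mV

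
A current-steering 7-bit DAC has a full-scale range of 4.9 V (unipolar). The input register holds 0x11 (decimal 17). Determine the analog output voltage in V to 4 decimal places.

0.6508 V

LSB = 4.9 V / 2^7 = 38.281 mV.
Code 0x11 = 17 decimal.
V_out = 0 + 17 × 0.0382813 V = 0.650781 V.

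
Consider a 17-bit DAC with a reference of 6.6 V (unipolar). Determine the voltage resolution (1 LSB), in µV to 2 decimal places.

50.35 µV

Full-scale span = 6.6 V.
LSB = 6.6 / 2^17 = 6.6 / 131072 = 5.0354e-05 V = 50.35 µV.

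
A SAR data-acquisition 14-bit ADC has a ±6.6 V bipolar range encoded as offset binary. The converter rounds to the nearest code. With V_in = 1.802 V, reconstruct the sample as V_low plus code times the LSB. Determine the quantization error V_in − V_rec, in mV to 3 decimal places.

LSB = 13.2/2^14 = 0.806 mV.
(1.802 − (−6.6))/0.000805664 = 10428.6642; round gives code 10429.
V_rec = (−6.6) + 10429·0.000805664 = 1.8022705 V.
Difference: -0.000270508 V → -0.271 mV.

-0.271 mV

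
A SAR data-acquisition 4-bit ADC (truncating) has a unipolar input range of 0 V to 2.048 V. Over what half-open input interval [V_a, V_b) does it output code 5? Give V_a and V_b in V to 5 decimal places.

[0.64000 V, 0.76800 V)

LSB = 2.048/2^4 = 128.000 mV.
V_a = V_low + 5·LSB = 0.64 V; V_b = V_low + 6·LSB = 0.768 V.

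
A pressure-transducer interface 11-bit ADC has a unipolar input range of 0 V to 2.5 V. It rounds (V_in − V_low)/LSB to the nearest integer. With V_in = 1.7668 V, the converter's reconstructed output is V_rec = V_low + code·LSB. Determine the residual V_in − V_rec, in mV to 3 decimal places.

LSB = 2.5/2^11 = 1.221 mV.
Scaled input = 1447.3626 LSBs, so code = 1447.
V_rec = 0 + 1447·0.0012207 = 1.7663574 V.
Error = 1.7668 − 1.7663574 = 0.000442578 V = 0.443 mV.

0.443 mV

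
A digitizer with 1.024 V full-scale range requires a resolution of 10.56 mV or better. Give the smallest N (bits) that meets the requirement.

Number of steps required ≥ 1.024 V / 10.56 mV = 96.97.
Need 2^N ≥ 96.97; 2^6 = 64, 2^7 = 128.
Minimum N = 7.

7 bits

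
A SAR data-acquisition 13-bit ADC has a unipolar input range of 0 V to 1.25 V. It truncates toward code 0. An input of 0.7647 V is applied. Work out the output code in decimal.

Full-scale span = 1.25 V; LSB = 1.25/2^13 = 152.59 µV.
(V_in − V_low)/LSB = (0.7647 − 0) / 0.000152588 = 5011.538.
So the output code is 5011.

code 5011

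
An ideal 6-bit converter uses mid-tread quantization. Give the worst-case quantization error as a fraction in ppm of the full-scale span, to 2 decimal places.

Rounding → worst-case error = ½ LSB = V_FS/2^7, so 1e+06/128 = 7812.5 ppm of full scale.

7812.50 ppm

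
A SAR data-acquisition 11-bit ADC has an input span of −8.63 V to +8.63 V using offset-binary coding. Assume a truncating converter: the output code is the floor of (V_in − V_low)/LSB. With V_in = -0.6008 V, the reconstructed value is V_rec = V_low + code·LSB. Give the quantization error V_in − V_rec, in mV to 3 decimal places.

5.997 mV

One LSB is 17.26 V / 2048 = 8.428 mV.
Scaled input = 952.7116 LSBs, so code = 952.
Reconstructed: -0.60679688 V.
Error = -0.6008 − (−0.60679688) = 0.00599687 V = 5.997 mV.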